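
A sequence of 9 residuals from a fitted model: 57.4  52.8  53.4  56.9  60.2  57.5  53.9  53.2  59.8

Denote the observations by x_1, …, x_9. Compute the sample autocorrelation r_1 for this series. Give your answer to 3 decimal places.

0.063

Mean x̄ = (57.4 + 52.8 + 53.4 + 56.9 + 60.2 + 57.5 + 53.9 + 53.2 + 59.8)/9 = 56.1222
Numerator Σ_{t=1}^{8}(x_t−x̄)(x_{t+1}−x̄) = 4.1562
Denominator Σ(x_t−x̄)² = 66.2156
r_1 = 4.1562 / 66.2156 = 0.063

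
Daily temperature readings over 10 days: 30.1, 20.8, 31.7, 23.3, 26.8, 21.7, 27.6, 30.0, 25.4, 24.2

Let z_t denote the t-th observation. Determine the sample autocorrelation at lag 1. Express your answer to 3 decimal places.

-0.591

Mean z̄ = (30.1 + 20.8 + 31.7 + 23.3 + 26.8 + 21.7 + 27.6 + 30.0 + 25.4 + 24.2)/10 = 26.1600
Numerator Σ_{t=1}^{9}(z_t−z̄)(z_{t+1}−z̄) = -73.6636
Denominator Σ(z_t−z̄)² = 124.6640
r_1 = -73.6636 / 124.6640 = -0.591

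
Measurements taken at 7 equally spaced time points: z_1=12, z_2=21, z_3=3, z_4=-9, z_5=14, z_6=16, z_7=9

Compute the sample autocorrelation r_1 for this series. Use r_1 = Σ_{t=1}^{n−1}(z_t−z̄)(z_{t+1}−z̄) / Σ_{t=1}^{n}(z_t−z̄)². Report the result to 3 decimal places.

0.029

Mean z̄ = (12 + 21 + 3 − 9 + 14 + 16 + 9)/7 = 9.4286
Deviations from mean: 2.5714, 11.5714, -6.4286, -18.4286, 4.5714, 6.5714, -0.4286
Σ(z_t−z̄)(z_{t+1}−z̄) = (29.7551) + (-74.3878) + (118.4694) + (-84.2449) + (30.0408) + (-2.8163) = 16.8163
Denominator Σ(z_t−z̄)² = 585.7143
r_1 = 16.8163 / 585.7143 = 0.029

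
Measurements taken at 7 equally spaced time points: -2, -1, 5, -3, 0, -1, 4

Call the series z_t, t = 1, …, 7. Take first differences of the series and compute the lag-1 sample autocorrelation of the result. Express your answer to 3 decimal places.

-0.577

First differences Δz: 1, 6, -8, 3, -1, 5
Mean of differences = 1.0000
Numerator Σ(Δz_t−Δz̄)(Δz_{t+1}−Δz̄) = -75.0000
Denominator Σ(Δz_t−Δz̄)² = 130.0000
r_1(Δz) = -75.0000 / 130.0000 = -0.577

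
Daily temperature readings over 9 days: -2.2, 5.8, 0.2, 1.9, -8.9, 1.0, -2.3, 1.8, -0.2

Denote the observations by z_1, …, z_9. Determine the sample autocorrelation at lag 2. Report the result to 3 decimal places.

Mean z̄ = (-2.2 + 5.8 + 0.2 + 1.9 − 8.9 + 1.0 − 2.3 + 1.8 − 0.2)/9 = -0.3222
Σ(z_t−z̄)(z_{t+2}−z̄) = (-0.9806) + (13.6049) + (-4.4795) + (2.9383) + (16.9649) + (2.8060) + (-0.2417) = 30.6123
Denominator Σ(z_t−z̄)² = 129.9756
r_2 = 30.6123 / 129.9756 = 0.236

0.236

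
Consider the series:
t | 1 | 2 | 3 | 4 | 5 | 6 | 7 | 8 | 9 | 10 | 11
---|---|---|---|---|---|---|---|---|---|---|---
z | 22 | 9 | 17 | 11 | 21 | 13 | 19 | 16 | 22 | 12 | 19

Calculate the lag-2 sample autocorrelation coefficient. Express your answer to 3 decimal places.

Mean z̄ = (22 + 9 + 17 + 11 + 21 + 13 + 19 + 16 + 22 + 12 + 19)/11 = 16.4545
Numerator Σ_{t=1}^{9}(z_t−z̄)(z_{t+2}−z̄) = 108.4050
Denominator Σ(z_t−z̄)² = 212.7273
r_2 = 108.4050 / 212.7273 = 0.510

0.510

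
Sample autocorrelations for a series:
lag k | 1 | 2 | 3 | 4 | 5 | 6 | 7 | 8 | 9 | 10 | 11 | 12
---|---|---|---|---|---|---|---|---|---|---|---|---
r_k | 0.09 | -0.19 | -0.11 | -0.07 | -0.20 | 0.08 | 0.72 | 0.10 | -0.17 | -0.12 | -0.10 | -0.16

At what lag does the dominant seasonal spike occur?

The largest autocorrelation is r_7 = 0.72; the remaining lags stay at or below 0.10.
The dominant spike at lag 7 indicates a seasonal period of 7.

7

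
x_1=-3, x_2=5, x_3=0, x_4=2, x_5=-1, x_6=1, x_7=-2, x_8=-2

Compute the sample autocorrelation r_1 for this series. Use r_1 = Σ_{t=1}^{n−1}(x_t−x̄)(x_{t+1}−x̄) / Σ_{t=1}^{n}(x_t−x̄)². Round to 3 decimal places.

Mean x̄ = (-3 + 5 + 0 + 2 − 1 + 1 − 2 − 2)/8 = 0.0000
Deviations from mean: -3.0000, 5.0000, 0.0000, 2.0000, -1.0000, 1.0000, -2.0000, -2.0000
Numerator Σ_{t=1}^{7}(x_t−x̄)(x_{t+1}−x̄) = -16.0000
Denominator Σ(x_t−x̄)² = 48.0000
r_1 = -16.0000 / 48.0000 = -0.333

-0.333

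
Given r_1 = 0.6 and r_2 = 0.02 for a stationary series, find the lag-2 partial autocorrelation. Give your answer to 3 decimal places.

-0.531

φ_{22} = (r_2 − r_1²) / (1 − r_1²)
r_1² = (0.6)² = 0.36
Numerator = 0.02 − 0.3600 = -0.3400; denominator = 1 − 0.3600 = 0.6400
φ_{22} = -0.3400 / 0.6400 = -0.531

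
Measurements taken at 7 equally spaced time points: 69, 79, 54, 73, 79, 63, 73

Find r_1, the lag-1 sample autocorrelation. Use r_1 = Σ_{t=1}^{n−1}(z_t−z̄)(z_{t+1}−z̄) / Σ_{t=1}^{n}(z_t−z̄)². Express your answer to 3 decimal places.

-0.531

Mean z̄ = (69 + 79 + 54 + 73 + 79 + 63 + 73)/7 = 70.0000
Deviations from mean: -1.0000, 9.0000, -16.0000, 3.0000, 9.0000, -7.0000, 3.0000
Σ(z_t−z̄)(z_{t+1}−z̄) = (-9.0000) + (-144.0000) + (-48.0000) + (27.0000) + (-63.0000) + (-21.0000) = -258.0000
Denominator Σ(z_t−z̄)² = 486.0000
r_1 = -258.0000 / 486.0000 = -0.531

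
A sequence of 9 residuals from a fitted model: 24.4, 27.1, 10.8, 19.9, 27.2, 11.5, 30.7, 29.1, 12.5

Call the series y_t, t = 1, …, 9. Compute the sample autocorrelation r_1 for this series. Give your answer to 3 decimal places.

Mean ȳ = (24.4 + 27.1 + 10.8 + 19.9 + 27.2 + 11.5 + 30.7 + 29.1 + 12.5)/9 = 21.4667
Numerator Σ_{t=1}^{8}(y_t−ȳ)(y_{t+1}−ȳ) = -182.9678
Denominator Σ(y_t−ȳ)² = 512.7000
r_1 = -182.9678 / 512.7000 = -0.357

-0.357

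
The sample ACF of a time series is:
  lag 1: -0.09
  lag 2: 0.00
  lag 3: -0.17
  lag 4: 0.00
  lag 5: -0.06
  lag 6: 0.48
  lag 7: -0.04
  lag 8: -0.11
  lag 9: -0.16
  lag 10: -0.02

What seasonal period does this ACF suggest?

6

The largest autocorrelation is r_6 = 0.48; the remaining lags stay at or below 0.00.
The dominant spike at lag 6 indicates a seasonal period of 6.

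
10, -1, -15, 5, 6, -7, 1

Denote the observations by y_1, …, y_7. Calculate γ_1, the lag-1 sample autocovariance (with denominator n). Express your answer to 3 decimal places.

-12.962

Mean ȳ = (10 − 1 − 15 + 5 + 6 − 7 + 1)/7 = -0.1429
Σ_{t=1}^{6}(y_t−ȳ)(y_{t+1}−ȳ) = -90.7347
γ_1 = -90.7347 / 7 = -12.962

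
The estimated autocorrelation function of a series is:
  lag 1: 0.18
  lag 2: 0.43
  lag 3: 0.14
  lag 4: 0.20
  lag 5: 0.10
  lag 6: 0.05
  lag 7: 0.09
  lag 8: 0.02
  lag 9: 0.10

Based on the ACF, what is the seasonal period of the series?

2

The largest autocorrelation is r_2 = 0.43, with a weaker echo at lag 4 (0.20); the remaining lags stay at or below 0.18.
The dominant spike at lag 2 indicates a seasonal period of 2.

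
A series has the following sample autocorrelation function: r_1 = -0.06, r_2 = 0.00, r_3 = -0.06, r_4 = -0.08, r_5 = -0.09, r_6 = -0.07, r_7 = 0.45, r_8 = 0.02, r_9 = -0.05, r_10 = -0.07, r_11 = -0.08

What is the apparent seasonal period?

The largest autocorrelation is r_7 = 0.45; the remaining lags stay at or below 0.02.
The dominant spike at lag 7 indicates a seasonal period of 7.

7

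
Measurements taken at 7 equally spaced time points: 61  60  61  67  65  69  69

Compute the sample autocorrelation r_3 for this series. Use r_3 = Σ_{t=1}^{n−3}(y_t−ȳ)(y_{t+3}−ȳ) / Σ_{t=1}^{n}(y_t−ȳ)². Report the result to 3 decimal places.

-0.171

Mean ȳ = (61 + 60 + 61 + 67 + 65 + 69 + 69)/7 = 64.5714
Deviations from mean: -3.5714, -4.5714, -3.5714, 2.4286, 0.4286, 4.4286, 4.4286
Numerator Σ_{t=1}^{4}(y_t−ȳ)(y_{t+3}−ȳ) = -15.6939
Denominator Σ(y_t−ȳ)² = 91.7143
r_3 = -15.6939 / 91.7143 = -0.171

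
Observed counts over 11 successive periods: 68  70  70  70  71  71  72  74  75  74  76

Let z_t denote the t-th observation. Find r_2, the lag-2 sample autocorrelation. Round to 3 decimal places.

Mean z̄ = (68 + 70 + 70 + 70 + 71 + 71 + 72 + 74 + 75 + 74 + 76)/11 = 71.9091
Numerator Σ_{t=1}^{9}(z_t−z̄)(z_{t+2}−z̄) = 29.8926
Denominator Σ(z_t−z̄)² = 62.9091
r_2 = 29.8926 / 62.9091 = 0.475

0.475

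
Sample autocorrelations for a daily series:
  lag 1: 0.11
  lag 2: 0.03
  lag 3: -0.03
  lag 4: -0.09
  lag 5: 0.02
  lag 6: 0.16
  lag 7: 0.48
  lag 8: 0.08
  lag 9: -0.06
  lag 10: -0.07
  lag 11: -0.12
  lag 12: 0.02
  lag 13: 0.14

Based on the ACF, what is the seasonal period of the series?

The largest autocorrelation is r_7 = 0.48; the remaining lags stay at or below 0.16.
The dominant spike at lag 7 indicates a seasonal period of 7.

7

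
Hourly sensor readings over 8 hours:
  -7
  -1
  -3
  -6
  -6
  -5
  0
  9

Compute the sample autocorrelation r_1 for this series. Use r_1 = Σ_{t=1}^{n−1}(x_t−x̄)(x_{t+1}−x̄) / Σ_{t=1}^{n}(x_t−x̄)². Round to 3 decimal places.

Mean x̄ = (-7 − 1 − 3 − 6 − 6 − 5 + 0 + 9)/8 = -2.3750
Deviations from mean: -4.6250, 1.3750, -0.6250, -3.6250, -3.6250, -2.6250, 2.3750, 11.3750
Σ(x_t−x̄)(x_{t+1}−x̄) = (-6.3594) + (-0.8594) + (2.2656) + (13.1406) + (9.5156) + (-6.2344) + (27.0156) = 38.4844
Denominator Σ(x_t−x̄)² = 191.8750
r_1 = 38.4844 / 191.8750 = 0.201

0.201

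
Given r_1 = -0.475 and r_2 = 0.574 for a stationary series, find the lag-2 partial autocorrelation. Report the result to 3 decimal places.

φ_{22} = (r_2 − r_1²) / (1 − r_1²)
r_1² = (-0.475)² = 0.225625
Numerator = 0.574 − 0.2256 = 0.3484; denominator = 1 − 0.2256 = 0.7744
φ_{22} = 0.3484 / 0.7744 = 0.450

0.450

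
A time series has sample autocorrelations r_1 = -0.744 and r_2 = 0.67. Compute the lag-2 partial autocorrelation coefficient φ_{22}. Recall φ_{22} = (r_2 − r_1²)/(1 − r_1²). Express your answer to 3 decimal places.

0.261

φ_{22} = (r_2 − r_1²) / (1 − r_1²)
r_1² = (-0.744)² = 0.553536
Numerator = 0.67 − 0.5535 = 0.1165; denominator = 1 − 0.5535 = 0.4465
φ_{22} = 0.1165 / 0.4465 = 0.261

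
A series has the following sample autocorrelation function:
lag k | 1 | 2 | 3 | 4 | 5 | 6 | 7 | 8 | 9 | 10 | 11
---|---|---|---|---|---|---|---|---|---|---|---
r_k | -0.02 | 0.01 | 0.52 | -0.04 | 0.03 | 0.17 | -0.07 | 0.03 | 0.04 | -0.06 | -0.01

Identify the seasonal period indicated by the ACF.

The largest autocorrelation is r_3 = 0.52, with a weaker echo at lag 6 (0.17); the remaining lags stay at or below 0.04.
The dominant spike at lag 3 indicates a seasonal period of 3.

3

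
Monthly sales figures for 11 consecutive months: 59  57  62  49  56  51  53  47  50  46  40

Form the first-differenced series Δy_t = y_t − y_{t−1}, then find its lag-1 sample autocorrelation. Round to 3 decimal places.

First differences Δy: -2, 5, -13, 7, -5, 2, -6, 3, -4, -6
Mean of differences = -1.9000
Numerator Σ(Δy_t−Δȳ)(Δy_{t+1}−Δȳ) = -253.5100
Denominator Σ(Δy_t−Δȳ)² = 336.9000
r_1(Δy) = -253.5100 / 336.9000 = -0.752

-0.752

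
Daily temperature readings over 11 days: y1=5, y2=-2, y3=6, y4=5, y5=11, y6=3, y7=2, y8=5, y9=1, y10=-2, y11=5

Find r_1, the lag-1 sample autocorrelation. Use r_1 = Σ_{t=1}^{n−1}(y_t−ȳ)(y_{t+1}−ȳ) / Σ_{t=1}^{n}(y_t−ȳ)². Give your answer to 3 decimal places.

-0.074

Mean ȳ = (5 − 2 + 6 + 5 + 11 + 3 + 2 + 5 + 1 − 2 + 5)/11 = 3.5455
Numerator Σ_{t=1}^{10}(y_t−ȳ)(y_{t+1}−ȳ) = -10.3884
Denominator Σ(y_t−ȳ)² = 140.7273
r_1 = -10.3884 / 140.7273 = -0.074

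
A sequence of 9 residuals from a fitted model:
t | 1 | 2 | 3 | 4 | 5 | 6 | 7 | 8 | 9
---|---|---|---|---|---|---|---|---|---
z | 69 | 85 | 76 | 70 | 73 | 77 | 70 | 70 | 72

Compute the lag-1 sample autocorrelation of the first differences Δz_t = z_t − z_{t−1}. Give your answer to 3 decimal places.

First differences Δz: 16, -9, -6, 3, 4, -7, 0, 2
Mean of differences = 0.3750
Numerator Σ(Δz_t−Δz̄)(Δz_{t+1}−Δz̄) = -118.5156
Denominator Σ(Δz_t−Δz̄)² = 449.8750
r_1(Δz) = -118.5156 / 449.8750 = -0.263

-0.263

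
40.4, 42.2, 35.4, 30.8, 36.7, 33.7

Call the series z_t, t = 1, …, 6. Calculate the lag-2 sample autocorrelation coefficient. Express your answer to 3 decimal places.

-0.233

Mean z̄ = (40.4 + 42.2 + 35.4 + 30.8 + 36.7 + 33.7)/6 = 36.5333
Σ(z_t−z̄)(z_{t+2}−z̄) = (-4.3822) + (-32.4889) + (-0.1889) + (16.2444) = -20.8156
Denominator Σ(z_t−z̄)² = 89.2733
r_2 = -20.8156 / 89.2733 = -0.233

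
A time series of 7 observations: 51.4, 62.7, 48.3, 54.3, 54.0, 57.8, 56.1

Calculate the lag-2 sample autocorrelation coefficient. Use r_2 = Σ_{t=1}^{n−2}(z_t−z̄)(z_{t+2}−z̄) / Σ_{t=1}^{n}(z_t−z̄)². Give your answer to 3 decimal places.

0.171

Mean z̄ = (51.4 + 62.7 + 48.3 + 54.3 + 54.0 + 57.8 + 56.1)/7 = 54.9429
Σ(z_t−z̄)(z_{t+2}−z̄) = (23.5347) + (-4.9867) + (6.2633) + (-1.8367) + (-1.0910) = 21.8835
Denominator Σ(z_t−z̄)² = 127.6571
r_2 = 21.8835 / 127.6571 = 0.171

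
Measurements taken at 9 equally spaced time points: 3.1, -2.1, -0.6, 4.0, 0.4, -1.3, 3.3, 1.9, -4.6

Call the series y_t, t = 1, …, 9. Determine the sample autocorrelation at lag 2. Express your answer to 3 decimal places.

-0.531

Mean ȳ = (3.1 − 2.1 − 0.6 + 4.0 + 0.4 − 1.3 + 3.3 + 1.9 − 4.6)/9 = 0.4556
Numerator Σ_{t=1}^{7}(y_t−ȳ)(y_{t+2}−ȳ) = -35.0873
Denominator Σ(y_t−ȳ)² = 66.0222
r_2 = -35.0873 / 66.0222 = -0.531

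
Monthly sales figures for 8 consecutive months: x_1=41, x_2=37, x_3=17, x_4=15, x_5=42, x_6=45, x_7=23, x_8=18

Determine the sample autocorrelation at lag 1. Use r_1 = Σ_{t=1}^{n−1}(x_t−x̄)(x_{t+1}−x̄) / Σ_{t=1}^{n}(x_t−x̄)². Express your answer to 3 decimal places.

0.142

Mean x̄ = (41 + 37 + 17 + 15 + 42 + 45 + 23 + 18)/8 = 29.7500
Numerator Σ_{t=1}^{7}(x_t−x̄)(x_{t+1}−x̄) = 159.6875
Denominator Σ(x_t−x̄)² = 1125.5000
r_1 = 159.6875 / 1125.5000 = 0.142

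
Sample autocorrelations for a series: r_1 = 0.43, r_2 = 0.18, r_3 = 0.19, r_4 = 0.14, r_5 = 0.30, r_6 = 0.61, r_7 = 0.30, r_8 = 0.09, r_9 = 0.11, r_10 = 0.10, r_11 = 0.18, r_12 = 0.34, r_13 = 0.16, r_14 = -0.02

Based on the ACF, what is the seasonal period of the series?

6

The largest autocorrelation is r_6 = 0.61; the remaining lags stay at or below 0.43. The elevated value at lag 1 (0.43), dropping to 0.18 at lag 2, reflects decaying short-term dependence rather than seasonality.
The dominant spike at lag 6 indicates a seasonal period of 6.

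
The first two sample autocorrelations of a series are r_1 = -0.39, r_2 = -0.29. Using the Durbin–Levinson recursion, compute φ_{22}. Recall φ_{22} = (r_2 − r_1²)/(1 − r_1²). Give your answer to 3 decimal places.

-0.521

φ_{22} = (r_2 − r_1²) / (1 − r_1²)
r_1² = (-0.39)² = 0.1521
Numerator = -0.29 − 0.1521 = -0.4421; denominator = 1 − 0.1521 = 0.8479
φ_{22} = -0.4421 / 0.8479 = -0.521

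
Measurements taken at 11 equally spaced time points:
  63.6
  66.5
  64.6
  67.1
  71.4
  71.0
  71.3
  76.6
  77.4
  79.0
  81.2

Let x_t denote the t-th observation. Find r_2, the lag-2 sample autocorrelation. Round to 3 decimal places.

0.469

Mean x̄ = (63.6 + 66.5 + 64.6 + 67.1 + 71.4 + 71.0 + 71.3 + 76.6 + 77.4 + 79.0 + 81.2)/11 = 71.7909
Numerator Σ_{t=1}^{9}(x_t−x̄)(x_{t+2}−x̄) = 171.3207
Denominator Σ(x_t−x̄)² = 364.9091
r_2 = 171.3207 / 364.9091 = 0.469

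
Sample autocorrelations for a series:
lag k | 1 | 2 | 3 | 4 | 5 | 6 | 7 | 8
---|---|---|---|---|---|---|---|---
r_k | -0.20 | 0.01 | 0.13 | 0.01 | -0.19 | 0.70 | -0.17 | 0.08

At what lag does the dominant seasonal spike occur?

The largest autocorrelation is r_6 = 0.70; the remaining lags stay at or below 0.13.
The dominant spike at lag 6 indicates a seasonal period of 6.

6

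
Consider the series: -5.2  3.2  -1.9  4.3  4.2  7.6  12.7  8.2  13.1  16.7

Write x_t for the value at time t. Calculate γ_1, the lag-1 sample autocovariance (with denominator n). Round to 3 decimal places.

18.307

Mean x̄ = (-5.2 + 3.2 − 1.9 + 4.3 + 4.2 + 7.6 + 12.7 + 8.2 + 13.1 + 16.7)/10 = 6.2900
Σ_{t=1}^{9}(x_t−x̄)(x_{t+1}−x̄) = 183.0699
γ_1 = 183.0699 / 10 = 18.307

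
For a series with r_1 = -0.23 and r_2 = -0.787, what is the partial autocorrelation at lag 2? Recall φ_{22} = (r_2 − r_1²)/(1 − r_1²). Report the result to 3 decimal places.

-0.887

φ_{22} = (r_2 − r_1²) / (1 − r_1²)
r_1² = (-0.23)² = 0.0529
Numerator = -0.787 − 0.0529 = -0.8399; denominator = 1 − 0.0529 = 0.9471
φ_{22} = -0.8399 / 0.9471 = -0.887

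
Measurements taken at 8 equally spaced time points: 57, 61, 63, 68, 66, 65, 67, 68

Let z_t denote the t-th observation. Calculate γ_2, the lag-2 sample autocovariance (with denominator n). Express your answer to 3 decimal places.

Mean z̄ = (57 + 61 + 63 + 68 + 66 + 65 + 67 + 68)/8 = 64.3750
Deviations: -7.3750, -3.3750, -1.3750, 3.6250, 1.6250, 0.6250, 2.6250, 3.6250
Σ_{t=1}^{6}(z_t−z̄)(z_{t+2}−z̄) = 4.4688
γ_2 = 4.4688 / 8 = 0.559

0.559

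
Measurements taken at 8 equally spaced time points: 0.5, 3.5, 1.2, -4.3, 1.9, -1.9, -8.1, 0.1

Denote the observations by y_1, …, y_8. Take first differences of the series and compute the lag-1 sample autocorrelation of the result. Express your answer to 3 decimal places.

First differences Δy: 3.0, -2.3, -5.5, 6.2, -3.8, -6.2, 8.2
Mean of differences = -0.0571
Numerator Σ(Δy_t−Δȳ)(Δy_{t+1}−Δȳ) = -79.8561
Denominator Σ(Δy_t−Δȳ)² = 203.0771
r_1(Δy) = -79.8561 / 203.0771 = -0.393

-0.393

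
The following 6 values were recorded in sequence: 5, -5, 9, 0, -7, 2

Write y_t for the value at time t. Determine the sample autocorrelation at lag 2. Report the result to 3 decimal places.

-0.137

Mean ȳ = (5 − 5 + 9 + 0 − 7 + 2)/6 = 0.6667
Deviations from mean: 4.3333, -5.6667, 8.3333, -0.6667, -7.6667, 1.3333
Σ(y_t−ȳ)(y_{t+2}−ȳ) = (36.1111) + (3.7778) + (-63.8889) + (-0.8889) = -24.8889
Denominator Σ(y_t−ȳ)² = 181.3333
r_2 = -24.8889 / 181.3333 = -0.137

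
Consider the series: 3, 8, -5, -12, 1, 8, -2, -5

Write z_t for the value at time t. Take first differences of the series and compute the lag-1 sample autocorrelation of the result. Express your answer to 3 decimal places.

-0.048

First differences Δz: 5, -13, -7, 13, 7, -10, -3
Mean of differences = -1.1429
Numerator Σ(Δz_t−Δz̄)(Δz_{t+1}−Δz̄) = -26.7347
Denominator Σ(Δz_t−Δz̄)² = 560.8571
r_1(Δz) = -26.7347 / 560.8571 = -0.048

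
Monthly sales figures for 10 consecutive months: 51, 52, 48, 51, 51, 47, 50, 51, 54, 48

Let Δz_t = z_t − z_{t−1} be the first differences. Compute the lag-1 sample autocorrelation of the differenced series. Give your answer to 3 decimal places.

First differences Δz: 1, -4, 3, 0, -4, 3, 1, 3, -6
Mean of differences = -0.3333
Numerator Σ(Δz_t−Δz̄)(Δz_{t+1}−Δz̄) = -39.4444
Denominator Σ(Δz_t−Δz̄)² = 96.0000
r_1(Δz) = -39.4444 / 96.0000 = -0.411

-0.411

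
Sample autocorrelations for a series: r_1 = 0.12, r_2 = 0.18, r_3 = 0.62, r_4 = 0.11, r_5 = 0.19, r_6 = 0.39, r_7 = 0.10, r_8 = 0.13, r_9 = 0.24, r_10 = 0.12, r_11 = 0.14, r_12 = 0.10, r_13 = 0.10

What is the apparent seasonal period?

The largest autocorrelation is r_3 = 0.62, with weaker echoes at lags 6 (0.39) and 9 (0.24); the remaining lags stay at or below 0.19.
The dominant spike at lag 3 indicates a seasonal period of 3.

3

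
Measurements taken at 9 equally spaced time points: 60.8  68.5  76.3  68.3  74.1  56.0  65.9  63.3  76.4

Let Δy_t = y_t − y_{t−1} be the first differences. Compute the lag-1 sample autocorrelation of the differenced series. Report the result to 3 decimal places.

-0.488

First differences Δy: 7.7, 7.8, -8.0, 5.8, -18.1, 9.9, -2.6, 13.1
Mean of differences = 1.9500
Numerator Σ(Δy_t−Δȳ)(Δy_{t+1}−Δȳ) = -386.3725
Denominator Σ(Δy_t−Δȳ)² = 791.3400
r_1(Δy) = -386.3725 / 791.3400 = -0.488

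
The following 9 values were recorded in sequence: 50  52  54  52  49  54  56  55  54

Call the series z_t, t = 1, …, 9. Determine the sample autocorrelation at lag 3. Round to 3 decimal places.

Mean z̄ = (50 + 52 + 54 + 52 + 49 + 54 + 56 + 55 + 54)/9 = 52.8889
Numerator Σ_{t=1}^{6}(z_t−z̄)(z_{t+3}−z̄) = -2.4815
Denominator Σ(z_t−z̄)² = 42.8889
r_3 = -2.4815 / 42.8889 = -0.058

-0.058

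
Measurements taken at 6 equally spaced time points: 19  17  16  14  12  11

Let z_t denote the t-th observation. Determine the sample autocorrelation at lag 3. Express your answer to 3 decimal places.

Mean z̄ = (19 + 17 + 16 + 14 + 12 + 11)/6 = 14.8333
Deviations from mean: 4.1667, 2.1667, 1.1667, -0.8333, -2.8333, -3.8333
Numerator Σ_{t=1}^{3}(z_t−z̄)(z_{t+3}−z̄) = -14.0833
Denominator Σ(z_t−z̄)² = 46.8333
r_3 = -14.0833 / 46.8333 = -0.301

-0.301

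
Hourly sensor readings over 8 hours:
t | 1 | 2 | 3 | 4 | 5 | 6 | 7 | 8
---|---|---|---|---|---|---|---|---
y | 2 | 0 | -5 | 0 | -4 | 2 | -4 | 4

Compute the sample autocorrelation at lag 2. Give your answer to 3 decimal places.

0.370

Mean ȳ = (2 + 0 − 5 + 0 − 4 + 2 − 4 + 4)/8 = -0.6250
Deviations from mean: 2.6250, 0.6250, -4.3750, 0.6250, -3.3750, 2.6250, -3.3750, 4.6250
Numerator Σ_{t=1}^{6}(y_t−ȳ)(y_{t+2}−ȳ) = 28.8438
Denominator Σ(y_t−ȳ)² = 77.8750
r_2 = 28.8438 / 77.8750 = 0.370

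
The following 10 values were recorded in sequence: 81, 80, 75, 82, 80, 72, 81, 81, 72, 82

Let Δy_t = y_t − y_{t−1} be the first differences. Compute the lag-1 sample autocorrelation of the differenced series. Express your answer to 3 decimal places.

-0.467

First differences Δy: -1, -5, 7, -2, -8, 9, 0, -9, 10
Mean of differences = 0.1111
Numerator Σ(Δy_t−Δȳ)(Δy_{t+1}−Δȳ) = -189.1235
Denominator Σ(Δy_t−Δȳ)² = 404.8889
r_1(Δy) = -189.1235 / 404.8889 = -0.467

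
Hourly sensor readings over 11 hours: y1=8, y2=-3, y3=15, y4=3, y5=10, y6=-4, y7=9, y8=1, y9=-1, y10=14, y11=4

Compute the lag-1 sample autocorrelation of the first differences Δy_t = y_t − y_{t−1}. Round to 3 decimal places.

-0.745

First differences Δy: -11, 18, -12, 7, -14, 13, -8, -2, 15, -10
Mean of differences = -0.4000
Numerator Σ(Δy_t−Δȳ)(Δy_{t+1}−Δȳ) = -1039.3600
Denominator Σ(Δy_t−Δȳ)² = 1394.4000
r_1(Δy) = -1039.3600 / 1394.4000 = -0.745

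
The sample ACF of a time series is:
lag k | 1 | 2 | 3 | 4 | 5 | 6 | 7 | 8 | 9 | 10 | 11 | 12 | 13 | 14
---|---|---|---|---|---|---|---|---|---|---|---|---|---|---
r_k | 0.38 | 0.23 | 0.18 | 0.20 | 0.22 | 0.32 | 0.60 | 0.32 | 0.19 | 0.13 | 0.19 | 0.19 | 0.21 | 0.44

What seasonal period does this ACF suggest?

7

The largest autocorrelation is r_7 = 0.60, with a weaker echo at lag 14 (0.44); the remaining lags stay at or below 0.38. The elevated value at lag 1 (0.38), dropping to 0.23 at lag 2, reflects decaying short-term dependence rather than seasonality.
The dominant spike at lag 7 indicates a seasonal period of 7.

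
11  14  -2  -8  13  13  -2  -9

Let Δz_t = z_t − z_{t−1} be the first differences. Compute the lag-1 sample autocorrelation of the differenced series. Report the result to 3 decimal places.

First differences Δz: 3, -16, -6, 21, 0, -15, -7
Mean of differences = -2.8571
Numerator Σ(Δz_t−Δz̄)(Δz_{t+1}−Δz̄) = -26.8776
Denominator Σ(Δz_t−Δz̄)² = 958.8571
r_1(Δz) = -26.8776 / 958.8571 = -0.028

-0.028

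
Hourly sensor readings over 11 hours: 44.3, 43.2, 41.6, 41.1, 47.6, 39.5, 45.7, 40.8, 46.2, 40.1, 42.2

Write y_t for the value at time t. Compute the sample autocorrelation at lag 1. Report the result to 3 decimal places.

-0.717

Mean ȳ = (44.3 + 43.2 + 41.6 + 41.1 + 47.6 + 39.5 + 45.7 + 40.8 + 46.2 + 40.1 + 42.2)/11 = 42.9364
Numerator Σ_{t=1}^{10}(y_t−ȳ)(y_{t+1}−ȳ) = -51.6704
Denominator Σ(y_t−ȳ)² = 72.0855
r_1 = -51.6704 / 72.0855 = -0.717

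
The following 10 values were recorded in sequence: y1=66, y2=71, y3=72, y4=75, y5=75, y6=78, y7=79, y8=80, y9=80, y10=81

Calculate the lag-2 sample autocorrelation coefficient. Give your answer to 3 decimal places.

0.399

Mean ȳ = (66 + 71 + 72 + 75 + 75 + 78 + 79 + 80 + 80 + 81)/10 = 75.7000
Numerator Σ_{t=1}^{8}(y_t−ȳ)(y_{t+2}−ȳ) = 84.7200
Denominator Σ(y_t−ȳ)² = 212.1000
r_2 = 84.7200 / 212.1000 = 0.399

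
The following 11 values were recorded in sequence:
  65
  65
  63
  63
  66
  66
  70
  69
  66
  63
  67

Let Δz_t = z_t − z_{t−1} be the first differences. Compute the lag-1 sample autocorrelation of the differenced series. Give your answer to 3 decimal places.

First differences Δz: 0, -2, 0, 3, 0, 4, -1, -3, -3, 4
Mean of differences = 0.2000
Numerator Σ(Δz_t−Δz̄)(Δz_{t+1}−Δz̄) = -3.6400
Denominator Σ(Δz_t−Δz̄)² = 63.6000
r_1(Δz) = -3.6400 / 63.6000 = -0.057

-0.057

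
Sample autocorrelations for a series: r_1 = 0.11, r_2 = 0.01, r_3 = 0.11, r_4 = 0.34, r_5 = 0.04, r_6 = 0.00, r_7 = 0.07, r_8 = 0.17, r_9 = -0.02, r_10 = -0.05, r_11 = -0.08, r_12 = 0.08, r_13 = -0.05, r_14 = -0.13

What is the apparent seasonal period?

The largest autocorrelation is r_4 = 0.34, with a weaker echo at lag 8 (0.17); the remaining lags stay at or below 0.11.
The dominant spike at lag 4 indicates a seasonal period of 4.

4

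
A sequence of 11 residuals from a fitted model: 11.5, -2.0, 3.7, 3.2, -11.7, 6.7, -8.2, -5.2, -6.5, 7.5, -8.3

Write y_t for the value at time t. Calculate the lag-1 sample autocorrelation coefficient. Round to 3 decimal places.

Mean ȳ = (11.5 − 2.0 + 3.7 + 3.2 − 11.7 + 6.7 − 8.2 − 5.2 − 6.5 + 7.5 − 8.3)/11 = -0.8455
Numerator Σ_{t=1}^{10}(y_t−ȳ)(y_{t+1}−ȳ) = -235.1730
Denominator Σ(y_t−ȳ)² = 595.7673
r_1 = -235.1730 / 595.7673 = -0.395

-0.395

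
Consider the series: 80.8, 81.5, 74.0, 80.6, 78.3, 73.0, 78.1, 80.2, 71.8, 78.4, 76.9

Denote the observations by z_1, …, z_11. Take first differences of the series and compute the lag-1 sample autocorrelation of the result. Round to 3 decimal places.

First differences Δz: 0.7, -7.5, 6.6, -2.3, -5.3, 5.1, 2.1, -8.4, 6.6, -1.5
Mean of differences = -0.3900
Numerator Σ(Δz_t−Δz̄)(Δz_{t+1}−Δz̄) = -158.4011
Denominator Σ(Δz_t−Δz̄)² = 278.9490
r_1(Δz) = -158.4011 / 278.9490 = -0.568

-0.568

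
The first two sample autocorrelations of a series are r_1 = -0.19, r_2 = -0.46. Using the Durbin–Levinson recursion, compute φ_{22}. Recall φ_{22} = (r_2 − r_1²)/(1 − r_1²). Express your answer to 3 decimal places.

-0.515

φ_{22} = (r_2 − r_1²) / (1 − r_1²)
r_1² = (-0.19)² = 0.0361
Numerator = -0.46 − 0.0361 = -0.4961; denominator = 1 − 0.0361 = 0.9639
φ_{22} = -0.4961 / 0.9639 = -0.515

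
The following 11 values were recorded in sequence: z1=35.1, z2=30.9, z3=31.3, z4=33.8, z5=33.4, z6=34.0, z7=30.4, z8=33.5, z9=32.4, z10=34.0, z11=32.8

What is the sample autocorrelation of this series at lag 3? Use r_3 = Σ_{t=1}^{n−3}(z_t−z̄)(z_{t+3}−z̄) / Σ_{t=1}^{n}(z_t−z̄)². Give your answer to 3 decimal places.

-0.279

Mean z̄ = (35.1 + 30.9 + 31.3 + 33.8 + 33.4 + 34.0 + 30.4 + 33.5 + 32.4 + 34.0 + 32.8)/11 = 32.8727
Numerator Σ_{t=1}^{8}(z_t−z̄)(z_{t+3}−z̄) = -6.0759
Denominator Σ(z_t−z̄)² = 21.7418
r_3 = -6.0759 / 21.7418 = -0.279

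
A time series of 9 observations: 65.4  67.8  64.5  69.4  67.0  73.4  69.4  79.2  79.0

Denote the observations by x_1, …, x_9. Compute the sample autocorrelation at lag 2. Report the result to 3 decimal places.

0.298

Mean x̄ = (65.4 + 67.8 + 64.5 + 69.4 + 67.0 + 73.4 + 69.4 + 79.2 + 79.0)/9 = 70.5667
Σ(x_t−x̄)(x_{t+2}−x̄) = (31.3444) + (3.2278) + (21.6378) + (-3.3056) + (4.1611) + (24.4611) + (-9.8389) = 71.6878
Denominator Σ(x_t−x̄)² = 240.2800
r_2 = 71.6878 / 240.2800 = 0.298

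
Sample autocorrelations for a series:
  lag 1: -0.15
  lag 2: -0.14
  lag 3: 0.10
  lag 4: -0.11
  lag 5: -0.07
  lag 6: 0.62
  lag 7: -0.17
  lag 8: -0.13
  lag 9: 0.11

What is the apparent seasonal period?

The largest autocorrelation is r_6 = 0.62; the remaining lags stay at or below 0.11.
The dominant spike at lag 6 indicates a seasonal period of 6.

6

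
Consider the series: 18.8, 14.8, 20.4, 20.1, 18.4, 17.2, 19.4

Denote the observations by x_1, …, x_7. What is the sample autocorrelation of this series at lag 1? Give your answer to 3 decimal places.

-0.285

Mean x̄ = (18.8 + 14.8 + 20.4 + 20.1 + 18.4 + 17.2 + 19.4)/7 = 18.4429
Deviations from mean: 0.3571, -3.6429, 1.9571, 1.6571, -0.0429, -1.2429, 0.9571
Numerator Σ_{t=1}^{6}(x_t−x̄)(x_{t+1}−x̄) = -6.3947
Denominator Σ(x_t−x̄)² = 22.4371
r_1 = -6.3947 / 22.4371 = -0.285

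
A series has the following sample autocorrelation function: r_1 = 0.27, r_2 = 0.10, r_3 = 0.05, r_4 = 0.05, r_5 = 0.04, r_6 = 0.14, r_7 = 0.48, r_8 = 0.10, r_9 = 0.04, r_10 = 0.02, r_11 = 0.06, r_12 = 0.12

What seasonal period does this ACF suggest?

The largest autocorrelation is r_7 = 0.48; the remaining lags stay at or below 0.27. The elevated value at lag 1 (0.27), dropping to 0.10 at lag 2, reflects decaying short-term dependence rather than seasonality.
The dominant spike at lag 7 indicates a seasonal period of 7.

7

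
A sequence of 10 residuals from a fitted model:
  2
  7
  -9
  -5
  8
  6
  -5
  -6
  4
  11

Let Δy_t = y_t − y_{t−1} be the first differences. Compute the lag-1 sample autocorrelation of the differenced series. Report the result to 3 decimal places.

-0.031

First differences Δy: 5, -16, 4, 13, -2, -11, -1, 10, 7
Mean of differences = 1.0000
Numerator Σ(Δy_t−Δȳ)(Δy_{t+1}−Δȳ) = -23.0000
Denominator Σ(Δy_t−Δȳ)² = 732.0000
r_1(Δy) = -23.0000 / 732.0000 = -0.031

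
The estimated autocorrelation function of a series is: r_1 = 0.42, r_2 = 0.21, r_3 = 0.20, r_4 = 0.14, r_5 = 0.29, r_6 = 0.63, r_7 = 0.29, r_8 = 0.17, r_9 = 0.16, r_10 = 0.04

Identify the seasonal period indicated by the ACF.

The largest autocorrelation is r_6 = 0.63; the remaining lags stay at or below 0.42. The elevated value at lag 1 (0.42), dropping to 0.21 at lag 2, reflects decaying short-term dependence rather than seasonality.
The dominant spike at lag 6 indicates a seasonal period of 6.

6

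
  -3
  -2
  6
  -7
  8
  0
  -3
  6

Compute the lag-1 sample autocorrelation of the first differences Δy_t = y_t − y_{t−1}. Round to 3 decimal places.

-0.689

First differences Δy: 1, 8, -13, 15, -8, -3, 9
Mean of differences = 1.2857
Numerator Σ(Δy_t−Δȳ)(Δy_{t+1}−Δȳ) = -414.3673
Denominator Σ(Δy_t−Δȳ)² = 601.4286
r_1(Δy) = -414.3673 / 601.4286 = -0.689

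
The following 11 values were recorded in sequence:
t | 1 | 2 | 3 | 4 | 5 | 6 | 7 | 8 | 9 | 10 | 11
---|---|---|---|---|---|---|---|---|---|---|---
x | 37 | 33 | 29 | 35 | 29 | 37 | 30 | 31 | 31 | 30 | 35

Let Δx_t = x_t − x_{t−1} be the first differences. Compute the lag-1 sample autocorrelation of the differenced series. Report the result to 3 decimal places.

-0.659

First differences Δx: -4, -4, 6, -6, 8, -7, 1, 0, -1, 5
Mean of differences = -0.2000
Numerator Σ(Δx_t−Δx̄)(Δx_{t+1}−Δx̄) = -160.6400
Denominator Σ(Δx_t−Δx̄)² = 243.6000
r_1(Δx) = -160.6400 / 243.6000 = -0.659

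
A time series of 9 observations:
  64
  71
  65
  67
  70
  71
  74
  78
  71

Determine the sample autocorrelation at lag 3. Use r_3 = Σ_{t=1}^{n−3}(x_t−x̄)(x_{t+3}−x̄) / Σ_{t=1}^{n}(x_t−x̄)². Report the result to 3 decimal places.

0.014

Mean x̄ = (64 + 71 + 65 + 67 + 70 + 71 + 74 + 78 + 71)/9 = 70.1111
Σ(x_t−x̄)(x_{t+3}−x̄) = (19.0123) + (-0.0988) + (-4.5432) + (-12.0988) + (-0.8765) + (0.7901) = 2.1852
Denominator Σ(x_t−x̄)² = 152.8889
r_3 = 2.1852 / 152.8889 = 0.014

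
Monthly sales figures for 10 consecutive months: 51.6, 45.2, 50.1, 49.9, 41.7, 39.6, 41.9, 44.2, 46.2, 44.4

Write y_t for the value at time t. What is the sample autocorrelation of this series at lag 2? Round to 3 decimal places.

Mean ȳ = (51.6 + 45.2 + 50.1 + 49.9 + 41.7 + 39.6 + 41.9 + 44.2 + 46.2 + 44.4)/10 = 45.4800
Numerator Σ_{t=1}^{8}(y_t−ȳ)(y_{t+2}−ȳ) = 3.4472
Denominator Σ(y_t−ȳ)² = 143.4160
r_2 = 3.4472 / 143.4160 = 0.024

0.024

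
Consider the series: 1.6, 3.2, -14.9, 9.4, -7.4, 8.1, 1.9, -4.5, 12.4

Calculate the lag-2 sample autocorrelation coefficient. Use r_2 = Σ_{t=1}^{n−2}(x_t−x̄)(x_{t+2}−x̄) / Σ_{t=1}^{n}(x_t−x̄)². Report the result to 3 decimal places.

Mean x̄ = (1.6 + 3.2 − 14.9 + 9.4 − 7.4 + 8.1 + 1.9 − 4.5 + 12.4)/9 = 1.0889
Σ(x_t−x̄)(x_{t+2}−x̄) = (-8.1721) + (17.5457) + (135.7279) + (58.2701) + (-6.8854) + (-39.1843) + (9.1746) = 166.4764
Denominator Σ(x_t−x̄)² = 610.4889
r_2 = 166.4764 / 610.4889 = 0.273

0.273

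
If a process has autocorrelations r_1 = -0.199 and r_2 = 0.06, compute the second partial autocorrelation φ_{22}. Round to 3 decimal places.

φ_{22} = (r_2 − r_1²) / (1 − r_1²)
r_1² = (-0.199)² = 0.039601
Numerator = 0.06 − 0.0396 = 0.0204; denominator = 1 − 0.0396 = 0.9604
φ_{22} = 0.0204 / 0.9604 = 0.021

0.021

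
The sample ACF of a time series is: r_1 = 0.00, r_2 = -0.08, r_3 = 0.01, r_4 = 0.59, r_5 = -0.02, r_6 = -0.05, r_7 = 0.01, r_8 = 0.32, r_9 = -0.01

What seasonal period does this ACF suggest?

The largest autocorrelation is r_4 = 0.59, with a weaker echo at lag 8 (0.32); the remaining lags stay at or below 0.01.
The dominant spike at lag 4 indicates a seasonal period of 4.

4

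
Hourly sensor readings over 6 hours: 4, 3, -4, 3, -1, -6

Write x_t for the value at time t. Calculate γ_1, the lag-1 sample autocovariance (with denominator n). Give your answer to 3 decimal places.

-1.477

Mean x̄ = (4 + 3 − 4 + 3 − 1 − 6)/6 = -0.1667
Deviations: 4.1667, 3.1667, -3.8333, 3.1667, -0.8333, -5.8333
Σ_{t=1}^{5}(x_t−x̄)(x_{t+1}−x̄) = -8.8611
γ_1 = -8.8611 / 6 = -1.477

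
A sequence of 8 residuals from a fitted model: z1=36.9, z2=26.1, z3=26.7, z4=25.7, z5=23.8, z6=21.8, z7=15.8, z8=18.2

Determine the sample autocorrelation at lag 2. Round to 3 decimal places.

Mean z̄ = (36.9 + 26.1 + 26.7 + 25.7 + 23.8 + 21.8 + 15.8 + 18.2)/8 = 24.3750
Deviations from mean: 12.5250, 1.7250, 2.3250, 1.3250, -0.5750, -2.5750, -8.5750, -6.1750
Σ(z_t−z̄)(z_{t+2}−z̄) = (29.1206) + (2.2856) + (-1.3369) + (-3.4119) + (4.9306) + (15.9006) = 47.4888
Denominator Σ(z_t−z̄)² = 285.6350
r_2 = 47.4888 / 285.6350 = 0.166

0.166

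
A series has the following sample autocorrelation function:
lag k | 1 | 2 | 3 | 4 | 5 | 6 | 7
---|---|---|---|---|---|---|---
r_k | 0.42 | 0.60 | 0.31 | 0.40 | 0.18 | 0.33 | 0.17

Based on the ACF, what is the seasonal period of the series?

2

The largest autocorrelation is r_2 = 0.60; the remaining lags stay at or below 0.42.
The dominant spike at lag 2 indicates a seasonal period of 2.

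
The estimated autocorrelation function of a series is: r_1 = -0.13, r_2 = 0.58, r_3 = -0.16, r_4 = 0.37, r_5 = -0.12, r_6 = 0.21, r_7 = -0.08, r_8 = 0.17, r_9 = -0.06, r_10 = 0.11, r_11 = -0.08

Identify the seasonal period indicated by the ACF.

2

The largest autocorrelation is r_2 = 0.58, with weaker echoes at lags 4 (0.37), 6 (0.21) and 8 (0.17); the remaining lags stay at or below 0.11.
The dominant spike at lag 2 indicates a seasonal period of 2.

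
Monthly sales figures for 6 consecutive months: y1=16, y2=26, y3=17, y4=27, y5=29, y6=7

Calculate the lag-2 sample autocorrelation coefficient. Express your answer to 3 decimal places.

Mean ȳ = (16 + 26 + 17 + 27 + 29 + 7)/6 = 20.3333
Deviations from mean: -4.3333, 5.6667, -3.3333, 6.6667, 8.6667, -13.3333
Numerator Σ_{t=1}^{4}(y_t−ȳ)(y_{t+2}−ȳ) = -65.5556
Denominator Σ(y_t−ȳ)² = 359.3333
r_2 = -65.5556 / 359.3333 = -0.182

-0.182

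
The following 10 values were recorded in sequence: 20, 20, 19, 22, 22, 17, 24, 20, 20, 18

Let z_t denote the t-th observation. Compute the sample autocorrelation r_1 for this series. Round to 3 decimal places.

Mean z̄ = (20 + 20 + 19 + 22 + 22 + 17 + 24 + 20 + 20 + 18)/10 = 20.2000
Numerator Σ_{t=1}^{9}(z_t−z̄)(z_{t+1}−z̄) = -16.8400
Denominator Σ(z_t−z̄)² = 37.6000
r_1 = -16.8400 / 37.6000 = -0.448

-0.448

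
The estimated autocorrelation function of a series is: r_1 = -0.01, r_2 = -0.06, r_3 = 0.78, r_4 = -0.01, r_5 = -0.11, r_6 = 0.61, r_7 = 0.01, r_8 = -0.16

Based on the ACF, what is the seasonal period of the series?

3

The largest autocorrelation is r_3 = 0.78, with a weaker echo at lag 6 (0.61); the remaining lags stay at or below 0.01.
The dominant spike at lag 3 indicates a seasonal period of 3.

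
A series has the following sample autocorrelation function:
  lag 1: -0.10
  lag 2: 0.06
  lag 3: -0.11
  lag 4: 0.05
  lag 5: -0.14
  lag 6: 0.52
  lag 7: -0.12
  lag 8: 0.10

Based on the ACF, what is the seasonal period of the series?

6

The largest autocorrelation is r_6 = 0.52; the remaining lags stay at or below 0.10.
The dominant spike at lag 6 indicates a seasonal period of 6.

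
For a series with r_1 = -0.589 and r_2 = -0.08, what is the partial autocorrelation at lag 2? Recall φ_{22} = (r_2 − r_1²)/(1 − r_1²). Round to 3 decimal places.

-0.654

φ_{22} = (r_2 − r_1²) / (1 − r_1²)
r_1² = (-0.589)² = 0.346921
Numerator = -0.08 − 0.3469 = -0.4269; denominator = 1 − 0.3469 = 0.6531
φ_{22} = -0.4269 / 0.6531 = -0.654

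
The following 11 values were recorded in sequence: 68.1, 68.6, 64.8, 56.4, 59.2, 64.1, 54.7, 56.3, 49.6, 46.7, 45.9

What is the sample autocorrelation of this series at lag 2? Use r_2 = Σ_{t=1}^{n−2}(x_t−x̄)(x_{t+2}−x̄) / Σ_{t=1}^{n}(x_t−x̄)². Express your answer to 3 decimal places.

Mean x̄ = (68.1 + 68.6 + 64.8 + 56.4 + 59.2 + 64.1 + 54.7 + 56.3 + 49.6 + 46.7 + 45.9)/11 = 57.6727
Numerator Σ_{t=1}^{9}(x_t−x̄)(x_{t+2}−x̄) = 183.8512
Denominator Σ(x_t−x̄)² = 659.0818
r_2 = 183.8512 / 659.0818 = 0.279

0.279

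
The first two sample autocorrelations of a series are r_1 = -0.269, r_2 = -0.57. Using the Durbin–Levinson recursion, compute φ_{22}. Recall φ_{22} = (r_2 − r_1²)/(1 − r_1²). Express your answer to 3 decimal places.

-0.692

φ_{22} = (r_2 − r_1²) / (1 − r_1²)
r_1² = (-0.269)² = 0.072361
Numerator = -0.57 − 0.0724 = -0.6424; denominator = 1 − 0.0724 = 0.9276
φ_{22} = -0.6424 / 0.9276 = -0.692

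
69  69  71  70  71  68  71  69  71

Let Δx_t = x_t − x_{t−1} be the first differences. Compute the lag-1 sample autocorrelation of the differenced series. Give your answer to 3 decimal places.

-0.796

First differences Δx: 0, 2, -1, 1, -3, 3, -2, 2
Mean of differences = 0.2500
Numerator Σ(Δx_t−Δx̄)(Δx_{t+1}−Δx̄) = -25.0625
Denominator Σ(Δx_t−Δx̄)² = 31.5000
r_1(Δx) = -25.0625 / 31.5000 = -0.796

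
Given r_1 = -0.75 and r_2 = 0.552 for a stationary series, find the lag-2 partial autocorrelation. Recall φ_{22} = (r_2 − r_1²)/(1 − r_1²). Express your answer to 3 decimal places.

-0.024

φ_{22} = (r_2 − r_1²) / (1 − r_1²)
r_1² = (-0.75)² = 0.5625
Numerator = 0.552 − 0.5625 = -0.0105; denominator = 1 − 0.5625 = 0.4375
φ_{22} = -0.0105 / 0.4375 = -0.024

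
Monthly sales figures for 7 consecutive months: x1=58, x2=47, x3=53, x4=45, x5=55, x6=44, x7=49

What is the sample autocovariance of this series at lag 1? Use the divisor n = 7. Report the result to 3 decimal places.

-13.738

Mean x̄ = (58 + 47 + 53 + 45 + 55 + 44 + 49)/7 = 50.1429
Deviations: 7.8571, -3.1429, 2.8571, -5.1429, 4.8571, -6.1429, -1.1429
Σ_{t=1}^{6}(x_t−x̄)(x_{t+1}−x̄) = -96.1633
γ_1 = -96.1633 / 7 = -13.738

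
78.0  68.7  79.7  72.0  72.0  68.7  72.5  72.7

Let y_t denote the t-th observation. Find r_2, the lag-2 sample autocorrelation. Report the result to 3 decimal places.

0.340

Mean ȳ = (78.0 + 68.7 + 79.7 + 72.0 + 72.0 + 68.7 + 72.5 + 72.7)/8 = 73.0375
Deviations from mean: 4.9625, -4.3375, 6.6625, -1.0375, -1.0375, -4.3375, -0.5375, -0.3375
Numerator Σ_{t=1}^{6}(y_t−ȳ)(y_{t+2}−ȳ) = 37.1722
Denominator Σ(y_t−ȳ)² = 109.1988
r_2 = 37.1722 / 109.1988 = 0.340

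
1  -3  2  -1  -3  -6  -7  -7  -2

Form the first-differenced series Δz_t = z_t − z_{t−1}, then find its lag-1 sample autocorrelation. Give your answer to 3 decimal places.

First differences Δz: -4, 5, -3, -2, -3, -1, 0, 5
Mean of differences = -0.3750
Numerator Σ(Δz_t−Δz̄)(Δz_{t+1}−Δz̄) = -21.6406
Denominator Σ(Δz_t−Δz̄)² = 87.8750
r_1(Δz) = -21.6406 / 87.8750 = -0.246

-0.246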